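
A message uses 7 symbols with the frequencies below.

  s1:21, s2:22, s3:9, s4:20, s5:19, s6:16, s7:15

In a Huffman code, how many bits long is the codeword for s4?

Huffman merges, smallest pair first:
s3(9) + s7(15) → 24
s6(16) + s5(19) → 35
s4(20) + s1(21) → 41
s2(22) + 24 → 46
35 + 41 → 76
46 + 76 → 122
The subtree containing s4 is merged 3 times, so code length = 3.

3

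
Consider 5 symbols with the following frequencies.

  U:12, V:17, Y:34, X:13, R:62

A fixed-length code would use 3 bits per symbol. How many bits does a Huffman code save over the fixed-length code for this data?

133

Fixed-length: 3 bits × 138 symbols = 414 bits.
Huffman merges:
U(12) + X(13) → 25
V(17) + 25 → 42
Y(34) + 42 → 76
R(62) + 76 → 138
Huffman total = 25 + 42 + 76 + 138 = 281 bits.
Saving = 414 − 281 = 133 bits.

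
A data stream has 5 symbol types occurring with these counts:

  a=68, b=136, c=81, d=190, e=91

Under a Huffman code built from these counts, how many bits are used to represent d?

2

Huffman merges, smallest pair first:
combine a(68), c(81) → 149
combine e(91), b(136) → 227
combine 149, d(190) → 339
combine 227, 339 → 566
d's leaf is at depth 2, giving a 2-bit codeword.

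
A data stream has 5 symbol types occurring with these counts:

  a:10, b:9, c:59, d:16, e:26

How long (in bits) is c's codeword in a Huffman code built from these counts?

Build the tree from the bottom:
merge b(9) and a(10): 19
merge d(16) and 19: 35
merge e(26) and 35: 61
merge c(59) and 61: 120
c sits one level below the root: a 1-bit codeword.

1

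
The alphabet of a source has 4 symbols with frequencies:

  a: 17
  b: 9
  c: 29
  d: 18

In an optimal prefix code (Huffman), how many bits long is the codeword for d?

Build the tree from the bottom:
combine b(9), a(17) → 26
combine d(18), 26 → 44
combine c(29), 44 → 73
d sits 2 levels below the root, so its codeword is 2 bits.

2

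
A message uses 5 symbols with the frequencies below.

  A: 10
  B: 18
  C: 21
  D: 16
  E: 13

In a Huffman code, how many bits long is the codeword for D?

2

Huffman merges, smallest pair first:
merge A(10) and E(13): 23
merge D(16) and B(18): 34
merge C(21) and 23: 44
merge 34 and 44: 78
The subtree containing D is merged 2 times, so code length = 2.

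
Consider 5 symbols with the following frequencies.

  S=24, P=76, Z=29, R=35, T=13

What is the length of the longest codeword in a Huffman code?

3

Merge the two lowest-weight nodes at each step:
merge T(13) and S(24): 37
merge Z(29) and R(35): 64
merge 37 and 64: 101
merge P(76) and 101: 177
The rarest symbols sit at the bottom; the longest codeword is 3 bits.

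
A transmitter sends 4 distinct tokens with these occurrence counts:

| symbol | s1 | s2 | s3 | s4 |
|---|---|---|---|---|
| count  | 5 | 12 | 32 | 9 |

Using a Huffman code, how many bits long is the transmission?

98

Merge the two smallest weights repeatedly:
combine s1(5), s4(9) → 14
combine s2(12), 14 → 26
combine 26, s3(32) → 58
Each symbol's bit-cost is frequency × depth; summing gives 98 bits (equivalently 14 + 26 + 58).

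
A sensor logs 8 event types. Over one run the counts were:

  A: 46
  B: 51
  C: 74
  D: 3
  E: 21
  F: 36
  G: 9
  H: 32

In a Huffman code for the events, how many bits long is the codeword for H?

Build the tree from the bottom:
merge D(3) and G(9): 12
merge 12 and E(21): 33
merge H(32) and 33: 65
merge F(36) and A(46): 82
merge B(51) and 65: 116
merge C(74) and 82: 156
merge 116 and 156: 272
H's leaf is at depth 3, giving a 3-bit codeword.

3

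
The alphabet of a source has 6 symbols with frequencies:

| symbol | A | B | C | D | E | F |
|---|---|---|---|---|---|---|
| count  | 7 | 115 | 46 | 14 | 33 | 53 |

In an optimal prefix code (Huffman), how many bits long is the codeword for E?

Repeatedly merge the two smallest:
merge A(7) and D(14): 21
merge 21 and E(33): 54
merge C(46) and F(53): 99
merge 54 and 99: 153
merge B(115) and 153: 268
The subtree containing E is merged 3 times, so code length = 3.

3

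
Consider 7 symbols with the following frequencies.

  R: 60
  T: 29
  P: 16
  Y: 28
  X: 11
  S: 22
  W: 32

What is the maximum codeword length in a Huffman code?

Merge the two lowest-weight nodes at each step:
combine X(11), P(16) → 27
combine S(22), 27 → 49
combine Y(28), T(29) → 57
combine W(32), 49 → 81
combine 57, R(60) → 117
combine 81, 117 → 198
Maximum depth reached is 4.

4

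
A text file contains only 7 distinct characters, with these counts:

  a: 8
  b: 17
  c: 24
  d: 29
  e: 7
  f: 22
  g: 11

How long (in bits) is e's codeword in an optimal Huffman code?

Huffman merges, smallest pair first:
combine e(7), a(8) → 15
combine g(11), 15 → 26
combine b(17), f(22) → 39
combine c(24), 26 → 50
combine d(29), 39 → 68
combine 50, 68 → 118
e sits 4 levels below the root, so its codeword is 4 bits.

4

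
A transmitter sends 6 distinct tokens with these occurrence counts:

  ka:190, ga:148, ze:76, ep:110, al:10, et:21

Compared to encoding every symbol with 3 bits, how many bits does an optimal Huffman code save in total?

417

Fixed-length: 3 bits × 555 symbols = 1665 bits.
Huffman merges:
combine al(10), et(21) → 31
combine 31, ze(76) → 107
combine 107, ep(110) → 217
combine ga(148), ka(190) → 338
combine 217, 338 → 555
Huffman total = 31 + 107 + 217 + 338 + 555 = 1248 bits.
Saving = 1665 − 1248 = 417 bits.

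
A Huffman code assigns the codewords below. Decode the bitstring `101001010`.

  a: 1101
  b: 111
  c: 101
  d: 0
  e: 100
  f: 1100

Read left to right; each codeword is recognised as soon as it completes (prefix code):
  101→c | 0→d | 0→d | 101→c | 0→d
Decoded message: cddcd

cddcd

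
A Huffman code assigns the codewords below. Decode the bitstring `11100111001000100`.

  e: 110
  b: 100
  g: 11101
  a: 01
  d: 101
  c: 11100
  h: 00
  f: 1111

ccbah

Read left to right; each codeword is recognised as soon as it completes (prefix code):
  11100→c | 11100→c | 100→b | 01→a | 00→h
Decoded message: ccbah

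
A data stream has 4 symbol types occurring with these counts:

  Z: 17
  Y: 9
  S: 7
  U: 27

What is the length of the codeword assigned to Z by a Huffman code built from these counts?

Build the tree from the bottom:
S(7) + Y(9) → 16
16 + Z(17) → 33
U(27) + 33 → 60
The subtree containing Z is merged 2 times, so code length = 2.

2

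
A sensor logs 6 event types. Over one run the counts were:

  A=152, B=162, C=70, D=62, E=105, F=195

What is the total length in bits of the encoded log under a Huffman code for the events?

Merge the two smallest weights repeatedly:
merge D(62) and C(70): 132
merge E(105) and 132: 237
merge A(152) and B(162): 314
merge F(195) and 237: 432
merge 314 and 432: 746
The encoded length is the sum of every internal node's weight: 132 + 237 + 314 + 432 + 746 = 1861 bits.

1861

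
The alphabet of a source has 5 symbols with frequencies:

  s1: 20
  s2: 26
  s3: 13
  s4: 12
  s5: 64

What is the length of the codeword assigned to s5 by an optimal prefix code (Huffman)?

1

Build the tree from the bottom:
combine s4(12), s3(13) → 25
combine s1(20), 25 → 45
combine s2(26), 45 → 71
combine s5(64), 71 → 135
s5 is a child of the root — depth 1, so its codeword is a single bit.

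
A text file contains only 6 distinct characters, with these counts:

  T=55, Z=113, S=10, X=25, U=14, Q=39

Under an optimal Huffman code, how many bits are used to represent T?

2

Repeatedly merge the two smallest:
merge S(10) and U(14): 24
merge 24 and X(25): 49
merge Q(39) and 49: 88
merge T(55) and 88: 143
merge Z(113) and 143: 256
The subtree containing T is merged 2 times, so code length = 2.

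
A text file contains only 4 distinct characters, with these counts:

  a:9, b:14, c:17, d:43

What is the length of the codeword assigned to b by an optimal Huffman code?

3

Build the tree from the bottom:
combine a(9), b(14) → 23
combine c(17), 23 → 40
combine 40, d(43) → 83
The subtree containing b is merged 3 times, so code length = 3.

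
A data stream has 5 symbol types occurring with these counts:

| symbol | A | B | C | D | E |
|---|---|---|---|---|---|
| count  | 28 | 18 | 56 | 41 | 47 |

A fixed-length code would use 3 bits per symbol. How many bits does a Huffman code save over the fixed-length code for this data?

144

Fixed-length: 3 bits × 190 symbols = 570 bits.
Huffman merges:
B(18) + A(28) → 46
D(41) + 46 → 87
E(47) + C(56) → 103
87 + 103 → 190
Huffman total = 46 + 87 + 103 + 190 = 426 bits.
Saving = 570 − 426 = 144 bits.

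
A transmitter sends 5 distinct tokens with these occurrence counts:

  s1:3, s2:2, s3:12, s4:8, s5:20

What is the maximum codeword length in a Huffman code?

Merge the two lowest-weight nodes at each step:
combine s2(2), s1(3) → 5
combine 5, s4(8) → 13
combine s3(12), 13 → 25
combine s5(20), 25 → 45
Maximum depth reached is 4.

4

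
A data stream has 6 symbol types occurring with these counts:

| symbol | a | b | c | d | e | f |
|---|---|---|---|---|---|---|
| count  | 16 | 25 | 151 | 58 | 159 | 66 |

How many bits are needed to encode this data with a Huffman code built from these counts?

Greedily combine the two least-frequent nodes:
a(16) + b(25) → 41
41 + d(58) → 99
f(66) + 99 → 165
c(151) + e(159) → 310
165 + 310 → 475
Total encoded bits = sum of merged weights = 41 + 99 + 165 + 310 + 475 = 1090.

1090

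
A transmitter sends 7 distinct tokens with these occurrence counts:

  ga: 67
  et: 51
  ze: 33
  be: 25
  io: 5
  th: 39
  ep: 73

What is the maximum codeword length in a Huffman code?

4

Merge the two lowest-weight nodes at each step:
io(5) + be(25) → 30
30 + ze(33) → 63
th(39) + et(51) → 90
63 + ga(67) → 130
ep(73) + 90 → 163
130 + 163 → 293
The first pair merged (io, be) ends up deepest, at depth 4.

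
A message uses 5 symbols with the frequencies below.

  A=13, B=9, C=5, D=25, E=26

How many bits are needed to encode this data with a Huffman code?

170

Greedily combine the two least-frequent nodes:
C(5) + B(9) → 14
A(13) + 14 → 27
D(25) + E(26) → 51
27 + 51 → 78
Total encoded bits = sum of merged weights = 14 + 27 + 51 + 78 = 170.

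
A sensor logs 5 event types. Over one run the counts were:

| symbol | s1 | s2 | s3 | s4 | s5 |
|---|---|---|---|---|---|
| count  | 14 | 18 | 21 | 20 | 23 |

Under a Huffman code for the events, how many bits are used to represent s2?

Repeatedly merge the two smallest:
combine s1(14), s2(18) → 32
combine s4(20), s3(21) → 41
combine s5(23), 32 → 55
combine 41, 55 → 96
s2's leaf is at depth 3, giving a 3-bit codeword.

3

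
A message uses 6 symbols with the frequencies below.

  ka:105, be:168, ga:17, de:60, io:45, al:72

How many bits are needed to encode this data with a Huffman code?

1118

Merge the two smallest weights repeatedly:
combine ga(17), io(45) → 62
combine de(60), 62 → 122
combine al(72), ka(105) → 177
combine 122, be(168) → 290
combine 177, 290 → 467
The encoded length is the sum of every internal node's weight: 62 + 122 + 177 + 290 + 467 = 1118 bits.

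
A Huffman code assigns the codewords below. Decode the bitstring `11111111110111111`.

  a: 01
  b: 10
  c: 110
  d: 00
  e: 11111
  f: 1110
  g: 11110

Read left to right; each codeword is recognised as soon as it completes (prefix code):
  11111→e | 11111→e | 01→a | 11111→e
Decoded message: eeae

eeae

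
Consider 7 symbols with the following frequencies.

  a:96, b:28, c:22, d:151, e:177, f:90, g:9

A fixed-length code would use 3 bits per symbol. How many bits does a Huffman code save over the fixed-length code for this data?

334

Fixed-length: 3 bits × 573 symbols = 1719 bits.
Huffman merges:
combine g(9), c(22) → 31
combine b(28), 31 → 59
combine 59, f(90) → 149
combine a(96), 149 → 245
combine d(151), e(177) → 328
combine 245, 328 → 573
Huffman total = 31 + 59 + 149 + 245 + 328 + 573 = 1385 bits.
Saving = 1719 − 1385 = 334 bits.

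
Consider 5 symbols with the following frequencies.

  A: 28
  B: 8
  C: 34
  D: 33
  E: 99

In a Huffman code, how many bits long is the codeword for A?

3

Build the tree from the bottom:
combine B(8), A(28) → 36
combine D(33), C(34) → 67
combine 36, 67 → 103
combine E(99), 103 → 202
A sits 3 levels below the root, so its codeword is 3 bits.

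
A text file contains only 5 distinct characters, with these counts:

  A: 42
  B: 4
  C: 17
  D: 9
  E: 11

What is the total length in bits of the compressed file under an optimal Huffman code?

161

Greedily combine the two least-frequent nodes:
B(4) + D(9) → 13
E(11) + 13 → 24
C(17) + 24 → 41
41 + A(42) → 83
The encoded length is the sum of every internal node's weight: 13 + 24 + 41 + 83 = 161 bits.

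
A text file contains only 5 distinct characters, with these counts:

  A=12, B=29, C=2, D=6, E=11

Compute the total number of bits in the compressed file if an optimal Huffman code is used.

Build the Huffman tree bottom-up:
combine C(2), D(6) → 8
combine 8, E(11) → 19
combine A(12), 19 → 31
combine B(29), 31 → 60
The encoded length is the sum of every internal node's weight: 8 + 19 + 31 + 60 = 118 bits.

118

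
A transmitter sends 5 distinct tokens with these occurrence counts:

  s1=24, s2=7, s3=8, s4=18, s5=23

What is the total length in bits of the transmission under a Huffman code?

Merge the two smallest weights repeatedly:
combine s2(7), s3(8) → 15
combine 15, s4(18) → 33
combine s5(23), s1(24) → 47
combine 33, 47 → 80
Total encoded bits = sum of merged weights = 15 + 33 + 47 + 80 = 175.

175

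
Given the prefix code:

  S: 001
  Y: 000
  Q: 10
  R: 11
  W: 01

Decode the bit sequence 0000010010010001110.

Read left to right; each codeword is recognised as soon as it completes (prefix code):
  000→Y | 001→S | 001→S | 001→S | 000→Y | 11→R | 10→Q
Decoded message: YSSSYRQ

YSSSYRQ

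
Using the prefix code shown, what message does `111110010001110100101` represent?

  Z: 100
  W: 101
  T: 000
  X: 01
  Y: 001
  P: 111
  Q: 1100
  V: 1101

PQZXVYX

Read left to right; each codeword is recognised as soon as it completes (prefix code):
  111→P | 1100→Q | 100→Z | 01→X | 1101→V | 001→Y | 01→X
Decoded message: PQZXVYX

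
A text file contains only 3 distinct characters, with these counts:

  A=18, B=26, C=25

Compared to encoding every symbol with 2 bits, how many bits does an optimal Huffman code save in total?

Fixed-length: 2 bits × 69 symbols = 138 bits.
Huffman merges:
combine A(18), C(25) → 43
combine B(26), 43 → 69
Huffman total = 43 + 69 = 112 bits.
Saving = 138 − 112 = 26 bits.

26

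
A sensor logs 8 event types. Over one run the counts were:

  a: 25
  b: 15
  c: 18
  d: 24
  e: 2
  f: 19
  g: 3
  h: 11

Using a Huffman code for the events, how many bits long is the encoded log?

323

Build the Huffman tree bottom-up:
combine e(2), g(3) → 5
combine 5, h(11) → 16
combine b(15), 16 → 31
combine c(18), f(19) → 37
combine d(24), a(25) → 49
combine 31, 37 → 68
combine 49, 68 → 117
Total encoded bits = sum of merged weights = 5 + 16 + 31 + 37 + 49 + 68 + 117 = 323.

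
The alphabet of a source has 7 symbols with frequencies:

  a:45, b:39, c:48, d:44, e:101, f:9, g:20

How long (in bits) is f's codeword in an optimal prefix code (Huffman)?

4

Huffman merges, smallest pair first:
merge f(9) and g(20): 29
merge 29 and b(39): 68
merge d(44) and a(45): 89
merge c(48) and 68: 116
merge 89 and e(101): 190
merge 116 and 190: 306
f sits 4 levels below the root, so its codeword is 4 bits.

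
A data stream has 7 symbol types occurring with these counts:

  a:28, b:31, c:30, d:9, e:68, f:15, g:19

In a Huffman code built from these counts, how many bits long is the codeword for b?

Build the tree from the bottom:
merge d(9) and f(15): 24
merge g(19) and 24: 43
merge a(28) and c(30): 58
merge b(31) and 43: 74
merge 58 and e(68): 126
merge 74 and 126: 200
b sits 2 levels below the root, so its codeword is 2 bits.

2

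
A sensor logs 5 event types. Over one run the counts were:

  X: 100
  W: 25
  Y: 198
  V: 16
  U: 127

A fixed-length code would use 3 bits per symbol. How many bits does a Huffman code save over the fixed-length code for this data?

Fixed-length: 3 bits × 466 symbols = 1398 bits.
Huffman merges:
merge V(16) and W(25): 41
merge 41 and X(100): 141
merge U(127) and 141: 268
merge Y(198) and 268: 466
Huffman total = 41 + 141 + 268 + 466 = 916 bits.
Saving = 1398 − 916 = 482 bits.

482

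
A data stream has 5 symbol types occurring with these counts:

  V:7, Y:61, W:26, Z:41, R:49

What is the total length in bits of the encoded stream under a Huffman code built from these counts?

Merge the two smallest weights repeatedly:
combine V(7), W(26) → 33
combine 33, Z(41) → 74
combine R(49), Y(61) → 110
combine 74, 110 → 184
The encoded length is the sum of every internal node's weight: 33 + 74 + 110 + 184 = 401 bits.

401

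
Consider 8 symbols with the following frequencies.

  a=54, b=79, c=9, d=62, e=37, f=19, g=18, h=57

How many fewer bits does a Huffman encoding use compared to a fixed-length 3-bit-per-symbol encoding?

Fixed-length: 3 bits × 335 symbols = 1005 bits.
Huffman merges:
merge c(9) and g(18): 27
merge f(19) and 27: 46
merge e(37) and 46: 83
merge a(54) and h(57): 111
merge d(62) and b(79): 141
merge 83 and 111: 194
merge 141 and 194: 335
Huffman total = 27 + 46 + 83 + 111 + 141 + 194 + 335 = 937 bits.
Saving = 1005 − 937 = 68 bits.

68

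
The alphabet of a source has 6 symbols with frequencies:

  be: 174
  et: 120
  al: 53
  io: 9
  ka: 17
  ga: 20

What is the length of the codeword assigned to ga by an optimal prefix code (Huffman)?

4

Repeatedly merge the two smallest:
merge io(9) and ka(17): 26
merge ga(20) and 26: 46
merge 46 and al(53): 99
merge 99 and et(120): 219
merge be(174) and 219: 393
ga's leaf is at depth 4, giving a 4-bit codeword.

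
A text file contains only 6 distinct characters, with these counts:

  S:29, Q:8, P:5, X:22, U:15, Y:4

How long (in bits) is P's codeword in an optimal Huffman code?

4

Build the tree from the bottom:
combine Y(4), P(5) → 9
combine Q(8), 9 → 17
combine U(15), 17 → 32
combine X(22), S(29) → 51
combine 32, 51 → 83
P's leaf is at depth 4, giving a 4-bit codeword.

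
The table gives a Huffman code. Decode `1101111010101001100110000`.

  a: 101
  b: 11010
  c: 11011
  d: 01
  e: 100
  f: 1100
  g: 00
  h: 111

Read left to right; each codeword is recognised as soon as it completes (prefix code):
  11011→c | 11010→b | 101→a | 00→g | 1100→f | 1100→f | 00→g
Decoded message: cbagffg

cbagffg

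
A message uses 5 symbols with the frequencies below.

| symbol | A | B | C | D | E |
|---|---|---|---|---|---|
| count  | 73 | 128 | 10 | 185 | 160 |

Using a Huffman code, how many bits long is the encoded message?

Greedily combine the two least-frequent nodes:
C(10) + A(73) → 83
83 + B(128) → 211
E(160) + D(185) → 345
211 + 345 → 556
The encoded length is the sum of every internal node's weight: 83 + 211 + 345 + 556 = 1195 bits.

1195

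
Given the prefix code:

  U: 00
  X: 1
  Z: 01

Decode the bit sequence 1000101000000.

XUZZUUU

Read left to right; each codeword is recognised as soon as it completes (prefix code):
  1→X | 00→U | 01→Z | 01→Z | 00→U | 00→U | 00→U
Decoded message: XUZZUUU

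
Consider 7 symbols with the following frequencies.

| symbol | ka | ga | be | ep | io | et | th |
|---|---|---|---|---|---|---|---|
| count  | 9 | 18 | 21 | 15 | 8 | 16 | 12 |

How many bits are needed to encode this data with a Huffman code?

Build the Huffman tree bottom-up:
combine io(8), ka(9) → 17
combine th(12), ep(15) → 27
combine et(16), 17 → 33
combine ga(18), be(21) → 39
combine 27, 33 → 60
combine 39, 60 → 99
Each symbol's bit-cost is frequency × depth; summing gives 275 bits (equivalently 17 + 27 + 33 + 39 + 60 + 99).

275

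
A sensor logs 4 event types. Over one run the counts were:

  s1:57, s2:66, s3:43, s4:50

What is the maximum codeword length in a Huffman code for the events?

Merge the two lowest-weight nodes at each step:
merge s3(43) and s4(50): 93
merge s1(57) and s2(66): 123
merge 93 and 123: 216
The rarest symbols sit at the bottom; the longest codeword is 2 bits.

2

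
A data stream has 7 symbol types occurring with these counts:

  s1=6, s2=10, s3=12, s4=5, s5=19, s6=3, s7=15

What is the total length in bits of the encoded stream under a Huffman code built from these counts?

Merge the two smallest weights repeatedly:
merge s6(3) and s4(5): 8
merge s1(6) and 8: 14
merge s2(10) and s3(12): 22
merge 14 and s7(15): 29
merge s5(19) and 22: 41
merge 29 and 41: 70
The encoded length is the sum of every internal node's weight: 8 + 14 + 22 + 29 + 41 + 70 = 184 bits.

184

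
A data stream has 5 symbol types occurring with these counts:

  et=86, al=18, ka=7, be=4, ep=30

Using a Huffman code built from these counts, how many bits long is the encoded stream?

Greedily combine the two least-frequent nodes:
be(4) + ka(7) → 11
11 + al(18) → 29
29 + ep(30) → 59
59 + et(86) → 145
Each symbol's bit-cost is frequency × depth; summing gives 244 bits (equivalently 11 + 29 + 59 + 145).

244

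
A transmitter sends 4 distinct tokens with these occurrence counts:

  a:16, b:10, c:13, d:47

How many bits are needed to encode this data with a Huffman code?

Greedily combine the two least-frequent nodes:
combine b(10), c(13) → 23
combine a(16), 23 → 39
combine 39, d(47) → 86
Each symbol's bit-cost is frequency × depth; summing gives 148 bits (equivalently 23 + 39 + 86).

148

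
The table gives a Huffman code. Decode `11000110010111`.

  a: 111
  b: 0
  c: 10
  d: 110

dbbdbca

Read left to right; each codeword is recognised as soon as it completes (prefix code):
  110→d | 0→b | 0→b | 110→d | 0→b | 10→c | 111→a
Decoded message: dbbdbca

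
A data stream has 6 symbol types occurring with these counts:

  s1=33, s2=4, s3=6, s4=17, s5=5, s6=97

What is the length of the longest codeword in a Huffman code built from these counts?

5

Merge the two lowest-weight nodes at each step:
combine s2(4), s5(5) → 9
combine s3(6), 9 → 15
combine 15, s4(17) → 32
combine 32, s1(33) → 65
combine 65, s6(97) → 162
The rarest symbols sit at the bottom; the longest codeword is 5 bits.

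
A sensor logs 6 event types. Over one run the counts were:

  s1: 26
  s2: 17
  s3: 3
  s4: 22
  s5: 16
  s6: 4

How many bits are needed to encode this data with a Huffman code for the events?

Build the Huffman tree bottom-up:
combine s3(3), s6(4) → 7
combine 7, s5(16) → 23
combine s2(17), s4(22) → 39
combine 23, s1(26) → 49
combine 39, 49 → 88
Total encoded bits = sum of merged weights = 7 + 23 + 39 + 49 + 88 = 206.

206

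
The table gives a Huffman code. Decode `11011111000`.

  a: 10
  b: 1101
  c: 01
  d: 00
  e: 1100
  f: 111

Read left to right; each codeword is recognised as soon as it completes (prefix code):
  1101→b | 111→f | 10→a | 00→d
Decoded message: bfad

bfad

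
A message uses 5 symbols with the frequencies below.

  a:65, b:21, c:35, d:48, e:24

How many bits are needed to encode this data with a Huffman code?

Build the Huffman tree bottom-up:
combine b(21), e(24) → 45
combine c(35), 45 → 80
combine d(48), a(65) → 113
combine 80, 113 → 193
Total encoded bits = sum of merged weights = 45 + 80 + 113 + 193 = 431.

431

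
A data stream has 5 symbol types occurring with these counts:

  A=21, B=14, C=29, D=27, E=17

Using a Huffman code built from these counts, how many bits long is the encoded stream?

247

Merge the two smallest weights repeatedly:
merge B(14) and E(17): 31
merge A(21) and D(27): 48
merge C(29) and 31: 60
merge 48 and 60: 108
Total encoded bits = sum of merged weights = 31 + 48 + 60 + 108 = 247.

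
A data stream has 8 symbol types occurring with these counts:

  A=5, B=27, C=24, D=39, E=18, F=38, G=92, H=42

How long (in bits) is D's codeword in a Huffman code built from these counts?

Huffman merges, smallest pair first:
A(5) + E(18) → 23
23 + C(24) → 47
B(27) + F(38) → 65
D(39) + H(42) → 81
47 + 65 → 112
81 + G(92) → 173
112 + 173 → 285
The subtree containing D is merged 3 times, so code length = 3.

3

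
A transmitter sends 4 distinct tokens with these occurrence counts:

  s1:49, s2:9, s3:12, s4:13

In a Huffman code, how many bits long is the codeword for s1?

1

Build the tree from the bottom:
s2(9) + s3(12) → 21
s4(13) + 21 → 34
34 + s1(49) → 83
s1 sits one level below the root: a 1-bit codeword.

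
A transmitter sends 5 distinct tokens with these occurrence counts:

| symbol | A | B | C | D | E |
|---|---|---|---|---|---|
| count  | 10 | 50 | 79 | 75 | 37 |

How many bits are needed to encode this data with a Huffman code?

549

Greedily combine the two least-frequent nodes:
A(10) + E(37) → 47
47 + B(50) → 97
D(75) + C(79) → 154
97 + 154 → 251
Each symbol's bit-cost is frequency × depth; summing gives 549 bits (equivalently 47 + 97 + 154 + 251).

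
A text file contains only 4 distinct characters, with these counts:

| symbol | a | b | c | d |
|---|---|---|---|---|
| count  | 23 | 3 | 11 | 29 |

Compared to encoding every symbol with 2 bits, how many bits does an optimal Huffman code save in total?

Fixed-length: 2 bits × 66 symbols = 132 bits.
Huffman merges:
b(3) + c(11) → 14
14 + a(23) → 37
d(29) + 37 → 66
Huffman total = 14 + 37 + 66 = 117 bits.
Saving = 132 − 117 = 15 bits.

15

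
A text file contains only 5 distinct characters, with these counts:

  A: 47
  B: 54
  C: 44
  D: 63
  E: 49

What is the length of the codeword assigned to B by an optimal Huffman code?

2

Huffman merges, smallest pair first:
C(44) + A(47) → 91
E(49) + B(54) → 103
D(63) + 91 → 154
103 + 154 → 257
B sits 2 levels below the root, so its codeword is 2 bits.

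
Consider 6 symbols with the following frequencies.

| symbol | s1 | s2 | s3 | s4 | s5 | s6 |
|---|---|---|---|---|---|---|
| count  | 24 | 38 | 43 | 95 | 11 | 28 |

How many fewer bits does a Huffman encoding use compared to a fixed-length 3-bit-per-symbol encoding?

Fixed-length: 3 bits × 239 symbols = 717 bits.
Huffman merges:
s5(11) + s1(24) → 35
s6(28) + 35 → 63
s2(38) + s3(43) → 81
63 + 81 → 144
s4(95) + 144 → 239
Huffman total = 35 + 63 + 81 + 144 + 239 = 562 bits.
Saving = 717 − 562 = 155 bits.

155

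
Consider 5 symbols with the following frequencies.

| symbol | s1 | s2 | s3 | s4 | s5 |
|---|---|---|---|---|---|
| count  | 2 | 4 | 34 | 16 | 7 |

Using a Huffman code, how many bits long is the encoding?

Build the Huffman tree bottom-up:
merge s1(2) and s2(4): 6
merge 6 and s5(7): 13
merge 13 and s4(16): 29
merge 29 and s3(34): 63
The encoded length is the sum of every internal node's weight: 6 + 13 + 29 + 63 = 111 bits.

111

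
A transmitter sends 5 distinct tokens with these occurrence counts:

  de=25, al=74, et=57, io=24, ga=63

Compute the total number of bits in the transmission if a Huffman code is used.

Merge the two smallest weights repeatedly:
io(24) + de(25) → 49
49 + et(57) → 106
ga(63) + al(74) → 137
106 + 137 → 243
Each symbol's bit-cost is frequency × depth; summing gives 535 bits (equivalently 49 + 106 + 137 + 243).

535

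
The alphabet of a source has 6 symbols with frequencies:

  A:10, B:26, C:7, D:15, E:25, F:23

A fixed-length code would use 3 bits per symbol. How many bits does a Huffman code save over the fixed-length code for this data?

57

Fixed-length: 3 bits × 106 symbols = 318 bits.
Huffman merges:
combine C(7), A(10) → 17
combine D(15), 17 → 32
combine F(23), E(25) → 48
combine B(26), 32 → 58
combine 48, 58 → 106
Huffman total = 17 + 32 + 48 + 58 + 106 = 261 bits.
Saving = 318 − 261 = 57 bits.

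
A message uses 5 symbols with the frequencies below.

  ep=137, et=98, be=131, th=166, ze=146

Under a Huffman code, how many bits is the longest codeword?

3

Merge the two lowest-weight nodes at each step:
merge et(98) and be(131): 229
merge ep(137) and ze(146): 283
merge th(166) and 229: 395
merge 283 and 395: 678
The first pair merged (et, be) ends up deepest, at depth 3.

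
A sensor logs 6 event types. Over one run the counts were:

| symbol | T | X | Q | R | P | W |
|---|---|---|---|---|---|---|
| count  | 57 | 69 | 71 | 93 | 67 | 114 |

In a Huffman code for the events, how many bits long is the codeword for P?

3

Huffman merges, smallest pair first:
T(57) + P(67) → 124
X(69) + Q(71) → 140
R(93) + W(114) → 207
124 + 140 → 264
207 + 264 → 471
The subtree containing P is merged 3 times, so code length = 3.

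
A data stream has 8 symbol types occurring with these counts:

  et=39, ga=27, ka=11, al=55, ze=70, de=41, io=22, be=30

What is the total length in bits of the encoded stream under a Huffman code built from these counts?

848

Greedily combine the two least-frequent nodes:
merge ka(11) and io(22): 33
merge ga(27) and be(30): 57
merge 33 and et(39): 72
merge de(41) and al(55): 96
merge 57 and ze(70): 127
merge 72 and 96: 168
merge 127 and 168: 295
The encoded length is the sum of every internal node's weight: 33 + 57 + 72 + 96 + 127 + 168 + 295 = 848 bits.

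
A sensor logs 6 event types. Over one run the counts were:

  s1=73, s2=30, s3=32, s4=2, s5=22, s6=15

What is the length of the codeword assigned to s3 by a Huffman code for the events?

Build the tree from the bottom:
merge s4(2) and s6(15): 17
merge 17 and s5(22): 39
merge s2(30) and s3(32): 62
merge 39 and 62: 101
merge s1(73) and 101: 174
s3's leaf is at depth 3, giving a 3-bit codeword.

3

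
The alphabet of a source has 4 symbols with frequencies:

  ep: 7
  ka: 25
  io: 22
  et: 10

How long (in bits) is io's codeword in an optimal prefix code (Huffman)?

Build the tree from the bottom:
combine ep(7), et(10) → 17
combine 17, io(22) → 39
combine ka(25), 39 → 64
The subtree containing io is merged 2 times, so code length = 2.

2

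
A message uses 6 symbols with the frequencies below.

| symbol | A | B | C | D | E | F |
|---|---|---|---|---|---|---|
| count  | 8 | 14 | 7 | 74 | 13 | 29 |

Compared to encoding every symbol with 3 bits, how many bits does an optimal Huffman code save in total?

Fixed-length: 3 bits × 145 symbols = 435 bits.
Huffman merges:
combine C(7), A(8) → 15
combine E(13), B(14) → 27
combine 15, 27 → 42
combine F(29), 42 → 71
combine 71, D(74) → 145
Huffman total = 15 + 27 + 42 + 71 + 145 = 300 bits.
Saving = 435 − 300 = 135 bits.

135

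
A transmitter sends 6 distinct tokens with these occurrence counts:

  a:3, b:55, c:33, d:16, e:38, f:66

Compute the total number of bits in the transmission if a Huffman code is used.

Merge the two smallest weights repeatedly:
combine a(3), d(16) → 19
combine 19, c(33) → 52
combine e(38), 52 → 90
combine b(55), f(66) → 121
combine 90, 121 → 211
Total encoded bits = sum of merged weights = 19 + 52 + 90 + 121 + 211 = 493.

493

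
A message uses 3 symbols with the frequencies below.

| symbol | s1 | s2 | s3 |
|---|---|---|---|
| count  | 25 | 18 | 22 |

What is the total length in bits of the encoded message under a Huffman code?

Build the Huffman tree bottom-up:
merge s2(18) and s3(22): 40
merge s1(25) and 40: 65
Each symbol's bit-cost is frequency × depth; summing gives 105 bits (equivalently 40 + 65).

105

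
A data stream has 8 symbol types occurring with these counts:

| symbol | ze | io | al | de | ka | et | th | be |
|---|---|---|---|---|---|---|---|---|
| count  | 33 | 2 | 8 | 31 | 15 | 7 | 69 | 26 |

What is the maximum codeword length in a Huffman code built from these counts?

Merge the two lowest-weight nodes at each step:
io(2) + et(7) → 9
al(8) + 9 → 17
ka(15) + 17 → 32
be(26) + de(31) → 57
32 + ze(33) → 65
57 + 65 → 122
th(69) + 122 → 191
The rarest symbols sit at the bottom; the longest codeword is 6 bits.

6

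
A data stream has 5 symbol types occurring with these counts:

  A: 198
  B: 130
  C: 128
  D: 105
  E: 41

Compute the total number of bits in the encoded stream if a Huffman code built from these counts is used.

1350

Merge the two smallest weights repeatedly:
E(41) + D(105) → 146
C(128) + B(130) → 258
146 + A(198) → 344
258 + 344 → 602
Each symbol's bit-cost is frequency × depth; summing gives 1350 bits (equivalently 146 + 258 + 344 + 602).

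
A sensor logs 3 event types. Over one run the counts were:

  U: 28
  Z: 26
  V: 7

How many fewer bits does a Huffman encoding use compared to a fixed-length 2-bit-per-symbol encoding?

28

Fixed-length: 2 bits × 61 symbols = 122 bits.
Huffman merges:
V(7) + Z(26) → 33
U(28) + 33 → 61
Huffman total = 33 + 61 = 94 bits.
Saving = 122 − 94 = 28 bits.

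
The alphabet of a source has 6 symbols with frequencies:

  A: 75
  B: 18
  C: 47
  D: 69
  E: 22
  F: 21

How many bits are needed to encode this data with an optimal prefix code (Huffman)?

Greedily combine the two least-frequent nodes:
combine B(18), F(21) → 39
combine E(22), 39 → 61
combine C(47), 61 → 108
combine D(69), A(75) → 144
combine 108, 144 → 252
The encoded length is the sum of every internal node's weight: 39 + 61 + 108 + 144 + 252 = 604 bits.

604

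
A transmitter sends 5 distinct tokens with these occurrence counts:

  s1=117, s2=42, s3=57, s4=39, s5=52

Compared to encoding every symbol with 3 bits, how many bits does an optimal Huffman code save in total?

Fixed-length: 3 bits × 307 symbols = 921 bits.
Huffman merges:
merge s4(39) and s2(42): 81
merge s5(52) and s3(57): 109
merge 81 and 109: 190
merge s1(117) and 190: 307
Huffman total = 81 + 109 + 190 + 307 = 687 bits.
Saving = 921 − 687 = 234 bits.

234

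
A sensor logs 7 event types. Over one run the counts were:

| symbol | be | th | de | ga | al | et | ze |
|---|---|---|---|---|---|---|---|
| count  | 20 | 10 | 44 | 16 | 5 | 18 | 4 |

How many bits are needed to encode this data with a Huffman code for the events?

Build the Huffman tree bottom-up:
ze(4) + al(5) → 9
9 + th(10) → 19
ga(16) + et(18) → 34
19 + be(20) → 39
34 + 39 → 73
de(44) + 73 → 117
The encoded length is the sum of every internal node's weight: 9 + 19 + 34 + 39 + 73 + 117 = 291 bits.

291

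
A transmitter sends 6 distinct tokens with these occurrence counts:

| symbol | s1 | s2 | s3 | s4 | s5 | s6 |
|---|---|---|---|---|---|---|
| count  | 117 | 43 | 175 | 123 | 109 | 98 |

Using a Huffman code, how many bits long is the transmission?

1697

Build the Huffman tree bottom-up:
s2(43) + s6(98) → 141
s5(109) + s1(117) → 226
s4(123) + 141 → 264
s3(175) + 226 → 401
264 + 401 → 665
Total encoded bits = sum of merged weights = 141 + 226 + 264 + 401 + 665 = 1697.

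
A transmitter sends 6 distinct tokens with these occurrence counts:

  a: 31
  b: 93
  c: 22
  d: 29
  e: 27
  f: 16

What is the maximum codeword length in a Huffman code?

Merge the two lowest-weight nodes at each step:
f(16) + c(22) → 38
e(27) + d(29) → 56
a(31) + 38 → 69
56 + 69 → 125
b(93) + 125 → 218
The rarest symbols sit at the bottom; the longest codeword is 4 bits.

4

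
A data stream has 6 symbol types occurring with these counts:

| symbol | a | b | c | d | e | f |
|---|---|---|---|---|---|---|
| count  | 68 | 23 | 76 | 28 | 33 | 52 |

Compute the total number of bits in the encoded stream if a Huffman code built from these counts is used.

Build the Huffman tree bottom-up:
merge b(23) and d(28): 51
merge e(33) and 51: 84
merge f(52) and a(68): 120
merge c(76) and 84: 160
merge 120 and 160: 280
Each symbol's bit-cost is frequency × depth; summing gives 695 bits (equivalently 51 + 84 + 120 + 160 + 280).

695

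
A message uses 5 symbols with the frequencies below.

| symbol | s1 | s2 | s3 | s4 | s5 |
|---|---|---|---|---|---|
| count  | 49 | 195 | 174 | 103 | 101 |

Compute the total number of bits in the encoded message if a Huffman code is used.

Greedily combine the two least-frequent nodes:
s1(49) + s5(101) → 150
s4(103) + 150 → 253
s3(174) + s2(195) → 369
253 + 369 → 622
Each symbol's bit-cost is frequency × depth; summing gives 1394 bits (equivalently 150 + 253 + 369 + 622).

1394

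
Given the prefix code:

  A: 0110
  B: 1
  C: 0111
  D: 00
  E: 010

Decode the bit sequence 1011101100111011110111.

BCACCBC

Read left to right; each codeword is recognised as soon as it completes (prefix code):
  1→B | 0111→C | 0110→A | 0111→C | 0111→C | 1→B | 0111→C
Decoded message: BCACCBC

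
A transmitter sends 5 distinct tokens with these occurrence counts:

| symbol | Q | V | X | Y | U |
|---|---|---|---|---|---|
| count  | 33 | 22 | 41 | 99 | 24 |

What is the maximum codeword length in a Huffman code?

Merge the two lowest-weight nodes at each step:
merge V(22) and U(24): 46
merge Q(33) and X(41): 74
merge 46 and 74: 120
merge Y(99) and 120: 219
The first pair merged (V, U) ends up deepest, at depth 3.

3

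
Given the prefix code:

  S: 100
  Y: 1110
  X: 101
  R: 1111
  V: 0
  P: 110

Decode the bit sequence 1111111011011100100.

RYPYVS

Read left to right; each codeword is recognised as soon as it completes (prefix code):
  1111→R | 1110→Y | 110→P | 1110→Y | 0→V | 100→S
Decoded message: RYPYVS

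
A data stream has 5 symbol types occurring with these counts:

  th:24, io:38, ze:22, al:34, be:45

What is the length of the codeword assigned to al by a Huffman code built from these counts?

Huffman merges, smallest pair first:
ze(22) + th(24) → 46
al(34) + io(38) → 72
be(45) + 46 → 91
72 + 91 → 163
The subtree containing al is merged 2 times, so code length = 2.

2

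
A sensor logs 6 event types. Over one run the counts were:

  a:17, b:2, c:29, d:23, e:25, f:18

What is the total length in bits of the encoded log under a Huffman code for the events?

284

Build the Huffman tree bottom-up:
combine b(2), a(17) → 19
combine f(18), 19 → 37
combine d(23), e(25) → 48
combine c(29), 37 → 66
combine 48, 66 → 114
The encoded length is the sum of every internal node's weight: 19 + 37 + 48 + 66 + 114 = 284 bits.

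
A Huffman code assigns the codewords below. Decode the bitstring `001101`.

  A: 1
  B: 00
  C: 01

Read left to right; each codeword is recognised as soon as it completes (prefix code):
  00→B | 1→A | 1→A | 01→C
Decoded message: BAAC

BAAC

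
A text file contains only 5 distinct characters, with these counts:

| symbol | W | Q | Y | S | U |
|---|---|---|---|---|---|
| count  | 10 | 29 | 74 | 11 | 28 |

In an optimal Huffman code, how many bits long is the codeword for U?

Build the tree from the bottom:
merge W(10) and S(11): 21
merge 21 and U(28): 49
merge Q(29) and 49: 78
merge Y(74) and 78: 152
The subtree containing U is merged 3 times, so code length = 3.

3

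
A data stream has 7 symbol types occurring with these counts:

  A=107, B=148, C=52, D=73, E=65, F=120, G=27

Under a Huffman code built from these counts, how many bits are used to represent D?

3

Build the tree from the bottom:
merge G(27) and C(52): 79
merge E(65) and D(73): 138
merge 79 and A(107): 186
merge F(120) and 138: 258
merge B(148) and 186: 334
merge 258 and 334: 592
The subtree containing D is merged 3 times, so code length = 3.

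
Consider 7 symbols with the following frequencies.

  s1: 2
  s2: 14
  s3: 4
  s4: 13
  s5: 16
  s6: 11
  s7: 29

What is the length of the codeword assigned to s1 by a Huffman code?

Build the tree from the bottom:
combine s1(2), s3(4) → 6
combine 6, s6(11) → 17
combine s4(13), s2(14) → 27
combine s5(16), 17 → 33
combine 27, s7(29) → 56
combine 33, 56 → 89
s1's leaf is at depth 4, giving a 4-bit codeword.

4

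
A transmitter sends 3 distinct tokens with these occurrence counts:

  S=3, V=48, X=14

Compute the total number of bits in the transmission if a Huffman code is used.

82

Build the Huffman tree bottom-up:
S(3) + X(14) → 17
17 + V(48) → 65
The encoded length is the sum of every internal node's weight: 17 + 65 = 82 bits.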